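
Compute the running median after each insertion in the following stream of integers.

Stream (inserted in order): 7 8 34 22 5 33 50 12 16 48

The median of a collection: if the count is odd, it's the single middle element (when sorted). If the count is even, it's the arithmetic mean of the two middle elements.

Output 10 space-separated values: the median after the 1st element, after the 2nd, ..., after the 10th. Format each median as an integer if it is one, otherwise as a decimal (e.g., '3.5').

Answer: 7 7.5 8 15 8 15 22 17 16 19

Derivation:
Step 1: insert 7 -> lo=[7] (size 1, max 7) hi=[] (size 0) -> median=7
Step 2: insert 8 -> lo=[7] (size 1, max 7) hi=[8] (size 1, min 8) -> median=7.5
Step 3: insert 34 -> lo=[7, 8] (size 2, max 8) hi=[34] (size 1, min 34) -> median=8
Step 4: insert 22 -> lo=[7, 8] (size 2, max 8) hi=[22, 34] (size 2, min 22) -> median=15
Step 5: insert 5 -> lo=[5, 7, 8] (size 3, max 8) hi=[22, 34] (size 2, min 22) -> median=8
Step 6: insert 33 -> lo=[5, 7, 8] (size 3, max 8) hi=[22, 33, 34] (size 3, min 22) -> median=15
Step 7: insert 50 -> lo=[5, 7, 8, 22] (size 4, max 22) hi=[33, 34, 50] (size 3, min 33) -> median=22
Step 8: insert 12 -> lo=[5, 7, 8, 12] (size 4, max 12) hi=[22, 33, 34, 50] (size 4, min 22) -> median=17
Step 9: insert 16 -> lo=[5, 7, 8, 12, 16] (size 5, max 16) hi=[22, 33, 34, 50] (size 4, min 22) -> median=16
Step 10: insert 48 -> lo=[5, 7, 8, 12, 16] (size 5, max 16) hi=[22, 33, 34, 48, 50] (size 5, min 22) -> median=19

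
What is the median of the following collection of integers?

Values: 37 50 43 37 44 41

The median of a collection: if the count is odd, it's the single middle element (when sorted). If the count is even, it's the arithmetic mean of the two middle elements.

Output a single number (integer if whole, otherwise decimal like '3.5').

Step 1: insert 37 -> lo=[37] (size 1, max 37) hi=[] (size 0) -> median=37
Step 2: insert 50 -> lo=[37] (size 1, max 37) hi=[50] (size 1, min 50) -> median=43.5
Step 3: insert 43 -> lo=[37, 43] (size 2, max 43) hi=[50] (size 1, min 50) -> median=43
Step 4: insert 37 -> lo=[37, 37] (size 2, max 37) hi=[43, 50] (size 2, min 43) -> median=40
Step 5: insert 44 -> lo=[37, 37, 43] (size 3, max 43) hi=[44, 50] (size 2, min 44) -> median=43
Step 6: insert 41 -> lo=[37, 37, 41] (size 3, max 41) hi=[43, 44, 50] (size 3, min 43) -> median=42

Answer: 42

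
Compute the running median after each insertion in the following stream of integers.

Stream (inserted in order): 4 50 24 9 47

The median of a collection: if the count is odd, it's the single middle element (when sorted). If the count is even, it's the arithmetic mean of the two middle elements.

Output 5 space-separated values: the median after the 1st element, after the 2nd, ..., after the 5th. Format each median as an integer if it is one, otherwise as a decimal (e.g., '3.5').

Answer: 4 27 24 16.5 24

Derivation:
Step 1: insert 4 -> lo=[4] (size 1, max 4) hi=[] (size 0) -> median=4
Step 2: insert 50 -> lo=[4] (size 1, max 4) hi=[50] (size 1, min 50) -> median=27
Step 3: insert 24 -> lo=[4, 24] (size 2, max 24) hi=[50] (size 1, min 50) -> median=24
Step 4: insert 9 -> lo=[4, 9] (size 2, max 9) hi=[24, 50] (size 2, min 24) -> median=16.5
Step 5: insert 47 -> lo=[4, 9, 24] (size 3, max 24) hi=[47, 50] (size 2, min 47) -> median=24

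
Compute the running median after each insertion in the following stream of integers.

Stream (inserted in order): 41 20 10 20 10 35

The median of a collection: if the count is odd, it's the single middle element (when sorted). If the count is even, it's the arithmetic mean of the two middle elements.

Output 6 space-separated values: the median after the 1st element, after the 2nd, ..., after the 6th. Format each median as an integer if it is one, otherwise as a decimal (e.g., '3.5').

Answer: 41 30.5 20 20 20 20

Derivation:
Step 1: insert 41 -> lo=[41] (size 1, max 41) hi=[] (size 0) -> median=41
Step 2: insert 20 -> lo=[20] (size 1, max 20) hi=[41] (size 1, min 41) -> median=30.5
Step 3: insert 10 -> lo=[10, 20] (size 2, max 20) hi=[41] (size 1, min 41) -> median=20
Step 4: insert 20 -> lo=[10, 20] (size 2, max 20) hi=[20, 41] (size 2, min 20) -> median=20
Step 5: insert 10 -> lo=[10, 10, 20] (size 3, max 20) hi=[20, 41] (size 2, min 20) -> median=20
Step 6: insert 35 -> lo=[10, 10, 20] (size 3, max 20) hi=[20, 35, 41] (size 3, min 20) -> median=20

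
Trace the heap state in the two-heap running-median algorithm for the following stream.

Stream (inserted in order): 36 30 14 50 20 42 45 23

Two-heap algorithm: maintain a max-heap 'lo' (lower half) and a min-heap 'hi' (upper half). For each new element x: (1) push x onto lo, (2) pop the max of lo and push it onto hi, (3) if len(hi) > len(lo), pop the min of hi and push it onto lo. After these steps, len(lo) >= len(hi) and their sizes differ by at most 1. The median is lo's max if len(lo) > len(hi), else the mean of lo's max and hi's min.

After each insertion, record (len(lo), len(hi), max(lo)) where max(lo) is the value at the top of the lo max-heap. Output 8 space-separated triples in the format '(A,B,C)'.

Step 1: insert 36 -> lo=[36] hi=[] -> (len(lo)=1, len(hi)=0, max(lo)=36)
Step 2: insert 30 -> lo=[30] hi=[36] -> (len(lo)=1, len(hi)=1, max(lo)=30)
Step 3: insert 14 -> lo=[14, 30] hi=[36] -> (len(lo)=2, len(hi)=1, max(lo)=30)
Step 4: insert 50 -> lo=[14, 30] hi=[36, 50] -> (len(lo)=2, len(hi)=2, max(lo)=30)
Step 5: insert 20 -> lo=[14, 20, 30] hi=[36, 50] -> (len(lo)=3, len(hi)=2, max(lo)=30)
Step 6: insert 42 -> lo=[14, 20, 30] hi=[36, 42, 50] -> (len(lo)=3, len(hi)=3, max(lo)=30)
Step 7: insert 45 -> lo=[14, 20, 30, 36] hi=[42, 45, 50] -> (len(lo)=4, len(hi)=3, max(lo)=36)
Step 8: insert 23 -> lo=[14, 20, 23, 30] hi=[36, 42, 45, 50] -> (len(lo)=4, len(hi)=4, max(lo)=30)

Answer: (1,0,36) (1,1,30) (2,1,30) (2,2,30) (3,2,30) (3,3,30) (4,3,36) (4,4,30)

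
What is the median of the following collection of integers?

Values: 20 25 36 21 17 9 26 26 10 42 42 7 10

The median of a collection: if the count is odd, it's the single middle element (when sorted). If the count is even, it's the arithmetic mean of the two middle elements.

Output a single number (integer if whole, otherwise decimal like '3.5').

Step 1: insert 20 -> lo=[20] (size 1, max 20) hi=[] (size 0) -> median=20
Step 2: insert 25 -> lo=[20] (size 1, max 20) hi=[25] (size 1, min 25) -> median=22.5
Step 3: insert 36 -> lo=[20, 25] (size 2, max 25) hi=[36] (size 1, min 36) -> median=25
Step 4: insert 21 -> lo=[20, 21] (size 2, max 21) hi=[25, 36] (size 2, min 25) -> median=23
Step 5: insert 17 -> lo=[17, 20, 21] (size 3, max 21) hi=[25, 36] (size 2, min 25) -> median=21
Step 6: insert 9 -> lo=[9, 17, 20] (size 3, max 20) hi=[21, 25, 36] (size 3, min 21) -> median=20.5
Step 7: insert 26 -> lo=[9, 17, 20, 21] (size 4, max 21) hi=[25, 26, 36] (size 3, min 25) -> median=21
Step 8: insert 26 -> lo=[9, 17, 20, 21] (size 4, max 21) hi=[25, 26, 26, 36] (size 4, min 25) -> median=23
Step 9: insert 10 -> lo=[9, 10, 17, 20, 21] (size 5, max 21) hi=[25, 26, 26, 36] (size 4, min 25) -> median=21
Step 10: insert 42 -> lo=[9, 10, 17, 20, 21] (size 5, max 21) hi=[25, 26, 26, 36, 42] (size 5, min 25) -> median=23
Step 11: insert 42 -> lo=[9, 10, 17, 20, 21, 25] (size 6, max 25) hi=[26, 26, 36, 42, 42] (size 5, min 26) -> median=25
Step 12: insert 7 -> lo=[7, 9, 10, 17, 20, 21] (size 6, max 21) hi=[25, 26, 26, 36, 42, 42] (size 6, min 25) -> median=23
Step 13: insert 10 -> lo=[7, 9, 10, 10, 17, 20, 21] (size 7, max 21) hi=[25, 26, 26, 36, 42, 42] (size 6, min 25) -> median=21

Answer: 21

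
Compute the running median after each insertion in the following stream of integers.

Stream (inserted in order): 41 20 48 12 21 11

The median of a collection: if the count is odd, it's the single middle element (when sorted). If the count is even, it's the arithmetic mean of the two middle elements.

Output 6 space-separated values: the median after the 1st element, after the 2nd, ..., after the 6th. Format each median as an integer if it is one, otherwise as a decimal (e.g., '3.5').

Step 1: insert 41 -> lo=[41] (size 1, max 41) hi=[] (size 0) -> median=41
Step 2: insert 20 -> lo=[20] (size 1, max 20) hi=[41] (size 1, min 41) -> median=30.5
Step 3: insert 48 -> lo=[20, 41] (size 2, max 41) hi=[48] (size 1, min 48) -> median=41
Step 4: insert 12 -> lo=[12, 20] (size 2, max 20) hi=[41, 48] (size 2, min 41) -> median=30.5
Step 5: insert 21 -> lo=[12, 20, 21] (size 3, max 21) hi=[41, 48] (size 2, min 41) -> median=21
Step 6: insert 11 -> lo=[11, 12, 20] (size 3, max 20) hi=[21, 41, 48] (size 3, min 21) -> median=20.5

Answer: 41 30.5 41 30.5 21 20.5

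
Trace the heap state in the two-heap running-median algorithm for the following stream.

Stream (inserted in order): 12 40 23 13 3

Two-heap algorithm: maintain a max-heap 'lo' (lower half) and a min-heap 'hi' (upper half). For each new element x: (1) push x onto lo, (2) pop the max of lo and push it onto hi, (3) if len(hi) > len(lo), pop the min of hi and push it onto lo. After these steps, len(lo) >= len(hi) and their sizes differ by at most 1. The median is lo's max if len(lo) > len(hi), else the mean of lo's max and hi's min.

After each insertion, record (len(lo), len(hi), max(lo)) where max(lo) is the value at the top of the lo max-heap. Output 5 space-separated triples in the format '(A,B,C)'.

Answer: (1,0,12) (1,1,12) (2,1,23) (2,2,13) (3,2,13)

Derivation:
Step 1: insert 12 -> lo=[12] hi=[] -> (len(lo)=1, len(hi)=0, max(lo)=12)
Step 2: insert 40 -> lo=[12] hi=[40] -> (len(lo)=1, len(hi)=1, max(lo)=12)
Step 3: insert 23 -> lo=[12, 23] hi=[40] -> (len(lo)=2, len(hi)=1, max(lo)=23)
Step 4: insert 13 -> lo=[12, 13] hi=[23, 40] -> (len(lo)=2, len(hi)=2, max(lo)=13)
Step 5: insert 3 -> lo=[3, 12, 13] hi=[23, 40] -> (len(lo)=3, len(hi)=2, max(lo)=13)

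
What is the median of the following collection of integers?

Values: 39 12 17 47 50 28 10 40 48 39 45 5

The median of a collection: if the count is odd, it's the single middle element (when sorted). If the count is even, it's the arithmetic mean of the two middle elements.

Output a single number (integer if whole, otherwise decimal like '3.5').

Answer: 39

Derivation:
Step 1: insert 39 -> lo=[39] (size 1, max 39) hi=[] (size 0) -> median=39
Step 2: insert 12 -> lo=[12] (size 1, max 12) hi=[39] (size 1, min 39) -> median=25.5
Step 3: insert 17 -> lo=[12, 17] (size 2, max 17) hi=[39] (size 1, min 39) -> median=17
Step 4: insert 47 -> lo=[12, 17] (size 2, max 17) hi=[39, 47] (size 2, min 39) -> median=28
Step 5: insert 50 -> lo=[12, 17, 39] (size 3, max 39) hi=[47, 50] (size 2, min 47) -> median=39
Step 6: insert 28 -> lo=[12, 17, 28] (size 3, max 28) hi=[39, 47, 50] (size 3, min 39) -> median=33.5
Step 7: insert 10 -> lo=[10, 12, 17, 28] (size 4, max 28) hi=[39, 47, 50] (size 3, min 39) -> median=28
Step 8: insert 40 -> lo=[10, 12, 17, 28] (size 4, max 28) hi=[39, 40, 47, 50] (size 4, min 39) -> median=33.5
Step 9: insert 48 -> lo=[10, 12, 17, 28, 39] (size 5, max 39) hi=[40, 47, 48, 50] (size 4, min 40) -> median=39
Step 10: insert 39 -> lo=[10, 12, 17, 28, 39] (size 5, max 39) hi=[39, 40, 47, 48, 50] (size 5, min 39) -> median=39
Step 11: insert 45 -> lo=[10, 12, 17, 28, 39, 39] (size 6, max 39) hi=[40, 45, 47, 48, 50] (size 5, min 40) -> median=39
Step 12: insert 5 -> lo=[5, 10, 12, 17, 28, 39] (size 6, max 39) hi=[39, 40, 45, 47, 48, 50] (size 6, min 39) -> median=39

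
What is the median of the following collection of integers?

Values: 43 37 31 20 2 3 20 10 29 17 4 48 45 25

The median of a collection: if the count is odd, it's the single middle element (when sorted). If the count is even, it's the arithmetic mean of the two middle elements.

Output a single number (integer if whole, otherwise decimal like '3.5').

Step 1: insert 43 -> lo=[43] (size 1, max 43) hi=[] (size 0) -> median=43
Step 2: insert 37 -> lo=[37] (size 1, max 37) hi=[43] (size 1, min 43) -> median=40
Step 3: insert 31 -> lo=[31, 37] (size 2, max 37) hi=[43] (size 1, min 43) -> median=37
Step 4: insert 20 -> lo=[20, 31] (size 2, max 31) hi=[37, 43] (size 2, min 37) -> median=34
Step 5: insert 2 -> lo=[2, 20, 31] (size 3, max 31) hi=[37, 43] (size 2, min 37) -> median=31
Step 6: insert 3 -> lo=[2, 3, 20] (size 3, max 20) hi=[31, 37, 43] (size 3, min 31) -> median=25.5
Step 7: insert 20 -> lo=[2, 3, 20, 20] (size 4, max 20) hi=[31, 37, 43] (size 3, min 31) -> median=20
Step 8: insert 10 -> lo=[2, 3, 10, 20] (size 4, max 20) hi=[20, 31, 37, 43] (size 4, min 20) -> median=20
Step 9: insert 29 -> lo=[2, 3, 10, 20, 20] (size 5, max 20) hi=[29, 31, 37, 43] (size 4, min 29) -> median=20
Step 10: insert 17 -> lo=[2, 3, 10, 17, 20] (size 5, max 20) hi=[20, 29, 31, 37, 43] (size 5, min 20) -> median=20
Step 11: insert 4 -> lo=[2, 3, 4, 10, 17, 20] (size 6, max 20) hi=[20, 29, 31, 37, 43] (size 5, min 20) -> median=20
Step 12: insert 48 -> lo=[2, 3, 4, 10, 17, 20] (size 6, max 20) hi=[20, 29, 31, 37, 43, 48] (size 6, min 20) -> median=20
Step 13: insert 45 -> lo=[2, 3, 4, 10, 17, 20, 20] (size 7, max 20) hi=[29, 31, 37, 43, 45, 48] (size 6, min 29) -> median=20
Step 14: insert 25 -> lo=[2, 3, 4, 10, 17, 20, 20] (size 7, max 20) hi=[25, 29, 31, 37, 43, 45, 48] (size 7, min 25) -> median=22.5

Answer: 22.5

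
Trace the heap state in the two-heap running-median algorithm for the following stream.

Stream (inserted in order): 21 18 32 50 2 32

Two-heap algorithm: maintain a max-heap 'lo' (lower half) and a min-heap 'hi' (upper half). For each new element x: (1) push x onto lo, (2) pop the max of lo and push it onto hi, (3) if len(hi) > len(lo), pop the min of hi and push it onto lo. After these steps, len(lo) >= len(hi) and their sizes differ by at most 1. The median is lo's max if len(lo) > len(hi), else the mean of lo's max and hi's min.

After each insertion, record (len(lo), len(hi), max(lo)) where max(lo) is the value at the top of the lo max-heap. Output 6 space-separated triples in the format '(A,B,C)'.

Answer: (1,0,21) (1,1,18) (2,1,21) (2,2,21) (3,2,21) (3,3,21)

Derivation:
Step 1: insert 21 -> lo=[21] hi=[] -> (len(lo)=1, len(hi)=0, max(lo)=21)
Step 2: insert 18 -> lo=[18] hi=[21] -> (len(lo)=1, len(hi)=1, max(lo)=18)
Step 3: insert 32 -> lo=[18, 21] hi=[32] -> (len(lo)=2, len(hi)=1, max(lo)=21)
Step 4: insert 50 -> lo=[18, 21] hi=[32, 50] -> (len(lo)=2, len(hi)=2, max(lo)=21)
Step 5: insert 2 -> lo=[2, 18, 21] hi=[32, 50] -> (len(lo)=3, len(hi)=2, max(lo)=21)
Step 6: insert 32 -> lo=[2, 18, 21] hi=[32, 32, 50] -> (len(lo)=3, len(hi)=3, max(lo)=21)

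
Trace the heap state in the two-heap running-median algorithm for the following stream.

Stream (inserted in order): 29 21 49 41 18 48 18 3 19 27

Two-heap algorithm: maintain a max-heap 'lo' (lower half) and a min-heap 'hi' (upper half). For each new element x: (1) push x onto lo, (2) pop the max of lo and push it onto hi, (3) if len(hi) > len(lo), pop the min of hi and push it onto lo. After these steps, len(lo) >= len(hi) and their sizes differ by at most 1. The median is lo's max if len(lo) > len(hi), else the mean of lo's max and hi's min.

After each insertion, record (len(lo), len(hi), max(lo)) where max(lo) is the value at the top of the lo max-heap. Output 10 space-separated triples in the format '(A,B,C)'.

Step 1: insert 29 -> lo=[29] hi=[] -> (len(lo)=1, len(hi)=0, max(lo)=29)
Step 2: insert 21 -> lo=[21] hi=[29] -> (len(lo)=1, len(hi)=1, max(lo)=21)
Step 3: insert 49 -> lo=[21, 29] hi=[49] -> (len(lo)=2, len(hi)=1, max(lo)=29)
Step 4: insert 41 -> lo=[21, 29] hi=[41, 49] -> (len(lo)=2, len(hi)=2, max(lo)=29)
Step 5: insert 18 -> lo=[18, 21, 29] hi=[41, 49] -> (len(lo)=3, len(hi)=2, max(lo)=29)
Step 6: insert 48 -> lo=[18, 21, 29] hi=[41, 48, 49] -> (len(lo)=3, len(hi)=3, max(lo)=29)
Step 7: insert 18 -> lo=[18, 18, 21, 29] hi=[41, 48, 49] -> (len(lo)=4, len(hi)=3, max(lo)=29)
Step 8: insert 3 -> lo=[3, 18, 18, 21] hi=[29, 41, 48, 49] -> (len(lo)=4, len(hi)=4, max(lo)=21)
Step 9: insert 19 -> lo=[3, 18, 18, 19, 21] hi=[29, 41, 48, 49] -> (len(lo)=5, len(hi)=4, max(lo)=21)
Step 10: insert 27 -> lo=[3, 18, 18, 19, 21] hi=[27, 29, 41, 48, 49] -> (len(lo)=5, len(hi)=5, max(lo)=21)

Answer: (1,0,29) (1,1,21) (2,1,29) (2,2,29) (3,2,29) (3,3,29) (4,3,29) (4,4,21) (5,4,21) (5,5,21)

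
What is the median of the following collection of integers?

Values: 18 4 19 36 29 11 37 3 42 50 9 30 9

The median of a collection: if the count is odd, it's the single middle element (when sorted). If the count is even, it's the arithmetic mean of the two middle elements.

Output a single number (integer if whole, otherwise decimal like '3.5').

Answer: 19

Derivation:
Step 1: insert 18 -> lo=[18] (size 1, max 18) hi=[] (size 0) -> median=18
Step 2: insert 4 -> lo=[4] (size 1, max 4) hi=[18] (size 1, min 18) -> median=11
Step 3: insert 19 -> lo=[4, 18] (size 2, max 18) hi=[19] (size 1, min 19) -> median=18
Step 4: insert 36 -> lo=[4, 18] (size 2, max 18) hi=[19, 36] (size 2, min 19) -> median=18.5
Step 5: insert 29 -> lo=[4, 18, 19] (size 3, max 19) hi=[29, 36] (size 2, min 29) -> median=19
Step 6: insert 11 -> lo=[4, 11, 18] (size 3, max 18) hi=[19, 29, 36] (size 3, min 19) -> median=18.5
Step 7: insert 37 -> lo=[4, 11, 18, 19] (size 4, max 19) hi=[29, 36, 37] (size 3, min 29) -> median=19
Step 8: insert 3 -> lo=[3, 4, 11, 18] (size 4, max 18) hi=[19, 29, 36, 37] (size 4, min 19) -> median=18.5
Step 9: insert 42 -> lo=[3, 4, 11, 18, 19] (size 5, max 19) hi=[29, 36, 37, 42] (size 4, min 29) -> median=19
Step 10: insert 50 -> lo=[3, 4, 11, 18, 19] (size 5, max 19) hi=[29, 36, 37, 42, 50] (size 5, min 29) -> median=24
Step 11: insert 9 -> lo=[3, 4, 9, 11, 18, 19] (size 6, max 19) hi=[29, 36, 37, 42, 50] (size 5, min 29) -> median=19
Step 12: insert 30 -> lo=[3, 4, 9, 11, 18, 19] (size 6, max 19) hi=[29, 30, 36, 37, 42, 50] (size 6, min 29) -> median=24
Step 13: insert 9 -> lo=[3, 4, 9, 9, 11, 18, 19] (size 7, max 19) hi=[29, 30, 36, 37, 42, 50] (size 6, min 29) -> median=19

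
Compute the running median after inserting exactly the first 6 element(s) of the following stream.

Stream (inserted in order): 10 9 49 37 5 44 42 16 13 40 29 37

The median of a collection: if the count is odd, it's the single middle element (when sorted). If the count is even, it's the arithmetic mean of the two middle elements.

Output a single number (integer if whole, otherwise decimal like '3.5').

Step 1: insert 10 -> lo=[10] (size 1, max 10) hi=[] (size 0) -> median=10
Step 2: insert 9 -> lo=[9] (size 1, max 9) hi=[10] (size 1, min 10) -> median=9.5
Step 3: insert 49 -> lo=[9, 10] (size 2, max 10) hi=[49] (size 1, min 49) -> median=10
Step 4: insert 37 -> lo=[9, 10] (size 2, max 10) hi=[37, 49] (size 2, min 37) -> median=23.5
Step 5: insert 5 -> lo=[5, 9, 10] (size 3, max 10) hi=[37, 49] (size 2, min 37) -> median=10
Step 6: insert 44 -> lo=[5, 9, 10] (size 3, max 10) hi=[37, 44, 49] (size 3, min 37) -> median=23.5

Answer: 23.5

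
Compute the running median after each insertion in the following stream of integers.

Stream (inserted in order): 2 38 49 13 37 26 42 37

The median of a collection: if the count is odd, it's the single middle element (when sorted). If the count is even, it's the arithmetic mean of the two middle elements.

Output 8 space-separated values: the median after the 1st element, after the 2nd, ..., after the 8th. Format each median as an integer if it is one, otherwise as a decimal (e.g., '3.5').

Step 1: insert 2 -> lo=[2] (size 1, max 2) hi=[] (size 0) -> median=2
Step 2: insert 38 -> lo=[2] (size 1, max 2) hi=[38] (size 1, min 38) -> median=20
Step 3: insert 49 -> lo=[2, 38] (size 2, max 38) hi=[49] (size 1, min 49) -> median=38
Step 4: insert 13 -> lo=[2, 13] (size 2, max 13) hi=[38, 49] (size 2, min 38) -> median=25.5
Step 5: insert 37 -> lo=[2, 13, 37] (size 3, max 37) hi=[38, 49] (size 2, min 38) -> median=37
Step 6: insert 26 -> lo=[2, 13, 26] (size 3, max 26) hi=[37, 38, 49] (size 3, min 37) -> median=31.5
Step 7: insert 42 -> lo=[2, 13, 26, 37] (size 4, max 37) hi=[38, 42, 49] (size 3, min 38) -> median=37
Step 8: insert 37 -> lo=[2, 13, 26, 37] (size 4, max 37) hi=[37, 38, 42, 49] (size 4, min 37) -> median=37

Answer: 2 20 38 25.5 37 31.5 37 37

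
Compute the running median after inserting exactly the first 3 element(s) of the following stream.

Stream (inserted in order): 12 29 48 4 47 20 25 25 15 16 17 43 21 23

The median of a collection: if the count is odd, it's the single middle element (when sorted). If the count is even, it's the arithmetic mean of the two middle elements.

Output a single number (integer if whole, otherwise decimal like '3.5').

Answer: 29

Derivation:
Step 1: insert 12 -> lo=[12] (size 1, max 12) hi=[] (size 0) -> median=12
Step 2: insert 29 -> lo=[12] (size 1, max 12) hi=[29] (size 1, min 29) -> median=20.5
Step 3: insert 48 -> lo=[12, 29] (size 2, max 29) hi=[48] (size 1, min 48) -> median=29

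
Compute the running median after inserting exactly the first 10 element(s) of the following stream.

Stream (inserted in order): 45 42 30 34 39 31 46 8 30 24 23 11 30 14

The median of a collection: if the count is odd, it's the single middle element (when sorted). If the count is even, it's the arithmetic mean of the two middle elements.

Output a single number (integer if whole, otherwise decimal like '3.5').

Step 1: insert 45 -> lo=[45] (size 1, max 45) hi=[] (size 0) -> median=45
Step 2: insert 42 -> lo=[42] (size 1, max 42) hi=[45] (size 1, min 45) -> median=43.5
Step 3: insert 30 -> lo=[30, 42] (size 2, max 42) hi=[45] (size 1, min 45) -> median=42
Step 4: insert 34 -> lo=[30, 34] (size 2, max 34) hi=[42, 45] (size 2, min 42) -> median=38
Step 5: insert 39 -> lo=[30, 34, 39] (size 3, max 39) hi=[42, 45] (size 2, min 42) -> median=39
Step 6: insert 31 -> lo=[30, 31, 34] (size 3, max 34) hi=[39, 42, 45] (size 3, min 39) -> median=36.5
Step 7: insert 46 -> lo=[30, 31, 34, 39] (size 4, max 39) hi=[42, 45, 46] (size 3, min 42) -> median=39
Step 8: insert 8 -> lo=[8, 30, 31, 34] (size 4, max 34) hi=[39, 42, 45, 46] (size 4, min 39) -> median=36.5
Step 9: insert 30 -> lo=[8, 30, 30, 31, 34] (size 5, max 34) hi=[39, 42, 45, 46] (size 4, min 39) -> median=34
Step 10: insert 24 -> lo=[8, 24, 30, 30, 31] (size 5, max 31) hi=[34, 39, 42, 45, 46] (size 5, min 34) -> median=32.5

Answer: 32.5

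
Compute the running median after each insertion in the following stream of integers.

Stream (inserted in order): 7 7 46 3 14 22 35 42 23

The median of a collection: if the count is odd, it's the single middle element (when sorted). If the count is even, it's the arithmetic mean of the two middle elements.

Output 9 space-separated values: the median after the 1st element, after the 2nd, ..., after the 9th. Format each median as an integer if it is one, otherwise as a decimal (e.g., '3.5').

Step 1: insert 7 -> lo=[7] (size 1, max 7) hi=[] (size 0) -> median=7
Step 2: insert 7 -> lo=[7] (size 1, max 7) hi=[7] (size 1, min 7) -> median=7
Step 3: insert 46 -> lo=[7, 7] (size 2, max 7) hi=[46] (size 1, min 46) -> median=7
Step 4: insert 3 -> lo=[3, 7] (size 2, max 7) hi=[7, 46] (size 2, min 7) -> median=7
Step 5: insert 14 -> lo=[3, 7, 7] (size 3, max 7) hi=[14, 46] (size 2, min 14) -> median=7
Step 6: insert 22 -> lo=[3, 7, 7] (size 3, max 7) hi=[14, 22, 46] (size 3, min 14) -> median=10.5
Step 7: insert 35 -> lo=[3, 7, 7, 14] (size 4, max 14) hi=[22, 35, 46] (size 3, min 22) -> median=14
Step 8: insert 42 -> lo=[3, 7, 7, 14] (size 4, max 14) hi=[22, 35, 42, 46] (size 4, min 22) -> median=18
Step 9: insert 23 -> lo=[3, 7, 7, 14, 22] (size 5, max 22) hi=[23, 35, 42, 46] (size 4, min 23) -> median=22

Answer: 7 7 7 7 7 10.5 14 18 22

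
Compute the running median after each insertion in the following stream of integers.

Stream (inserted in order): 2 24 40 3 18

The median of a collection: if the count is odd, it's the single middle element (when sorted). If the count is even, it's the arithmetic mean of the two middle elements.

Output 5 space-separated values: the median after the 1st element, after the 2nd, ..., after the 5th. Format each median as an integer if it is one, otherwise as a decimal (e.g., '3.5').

Step 1: insert 2 -> lo=[2] (size 1, max 2) hi=[] (size 0) -> median=2
Step 2: insert 24 -> lo=[2] (size 1, max 2) hi=[24] (size 1, min 24) -> median=13
Step 3: insert 40 -> lo=[2, 24] (size 2, max 24) hi=[40] (size 1, min 40) -> median=24
Step 4: insert 3 -> lo=[2, 3] (size 2, max 3) hi=[24, 40] (size 2, min 24) -> median=13.5
Step 5: insert 18 -> lo=[2, 3, 18] (size 3, max 18) hi=[24, 40] (size 2, min 24) -> median=18

Answer: 2 13 24 13.5 18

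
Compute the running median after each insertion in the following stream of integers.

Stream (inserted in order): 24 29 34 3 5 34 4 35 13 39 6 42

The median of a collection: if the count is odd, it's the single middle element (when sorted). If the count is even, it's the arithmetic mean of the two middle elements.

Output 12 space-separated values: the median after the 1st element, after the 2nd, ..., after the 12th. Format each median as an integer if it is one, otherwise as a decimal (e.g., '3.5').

Step 1: insert 24 -> lo=[24] (size 1, max 24) hi=[] (size 0) -> median=24
Step 2: insert 29 -> lo=[24] (size 1, max 24) hi=[29] (size 1, min 29) -> median=26.5
Step 3: insert 34 -> lo=[24, 29] (size 2, max 29) hi=[34] (size 1, min 34) -> median=29
Step 4: insert 3 -> lo=[3, 24] (size 2, max 24) hi=[29, 34] (size 2, min 29) -> median=26.5
Step 5: insert 5 -> lo=[3, 5, 24] (size 3, max 24) hi=[29, 34] (size 2, min 29) -> median=24
Step 6: insert 34 -> lo=[3, 5, 24] (size 3, max 24) hi=[29, 34, 34] (size 3, min 29) -> median=26.5
Step 7: insert 4 -> lo=[3, 4, 5, 24] (size 4, max 24) hi=[29, 34, 34] (size 3, min 29) -> median=24
Step 8: insert 35 -> lo=[3, 4, 5, 24] (size 4, max 24) hi=[29, 34, 34, 35] (size 4, min 29) -> median=26.5
Step 9: insert 13 -> lo=[3, 4, 5, 13, 24] (size 5, max 24) hi=[29, 34, 34, 35] (size 4, min 29) -> median=24
Step 10: insert 39 -> lo=[3, 4, 5, 13, 24] (size 5, max 24) hi=[29, 34, 34, 35, 39] (size 5, min 29) -> median=26.5
Step 11: insert 6 -> lo=[3, 4, 5, 6, 13, 24] (size 6, max 24) hi=[29, 34, 34, 35, 39] (size 5, min 29) -> median=24
Step 12: insert 42 -> lo=[3, 4, 5, 6, 13, 24] (size 6, max 24) hi=[29, 34, 34, 35, 39, 42] (size 6, min 29) -> median=26.5

Answer: 24 26.5 29 26.5 24 26.5 24 26.5 24 26.5 24 26.5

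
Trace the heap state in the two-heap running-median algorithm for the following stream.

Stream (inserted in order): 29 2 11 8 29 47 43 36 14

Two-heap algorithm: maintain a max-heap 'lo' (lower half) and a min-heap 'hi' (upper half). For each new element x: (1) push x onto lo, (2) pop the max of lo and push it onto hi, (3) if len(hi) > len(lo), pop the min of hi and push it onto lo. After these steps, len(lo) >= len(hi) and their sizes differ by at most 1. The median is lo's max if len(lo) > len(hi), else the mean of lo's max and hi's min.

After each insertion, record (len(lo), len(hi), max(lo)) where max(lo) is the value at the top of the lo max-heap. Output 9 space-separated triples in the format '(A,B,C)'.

Step 1: insert 29 -> lo=[29] hi=[] -> (len(lo)=1, len(hi)=0, max(lo)=29)
Step 2: insert 2 -> lo=[2] hi=[29] -> (len(lo)=1, len(hi)=1, max(lo)=2)
Step 3: insert 11 -> lo=[2, 11] hi=[29] -> (len(lo)=2, len(hi)=1, max(lo)=11)
Step 4: insert 8 -> lo=[2, 8] hi=[11, 29] -> (len(lo)=2, len(hi)=2, max(lo)=8)
Step 5: insert 29 -> lo=[2, 8, 11] hi=[29, 29] -> (len(lo)=3, len(hi)=2, max(lo)=11)
Step 6: insert 47 -> lo=[2, 8, 11] hi=[29, 29, 47] -> (len(lo)=3, len(hi)=3, max(lo)=11)
Step 7: insert 43 -> lo=[2, 8, 11, 29] hi=[29, 43, 47] -> (len(lo)=4, len(hi)=3, max(lo)=29)
Step 8: insert 36 -> lo=[2, 8, 11, 29] hi=[29, 36, 43, 47] -> (len(lo)=4, len(hi)=4, max(lo)=29)
Step 9: insert 14 -> lo=[2, 8, 11, 14, 29] hi=[29, 36, 43, 47] -> (len(lo)=5, len(hi)=4, max(lo)=29)

Answer: (1,0,29) (1,1,2) (2,1,11) (2,2,8) (3,2,11) (3,3,11) (4,3,29) (4,4,29) (5,4,29)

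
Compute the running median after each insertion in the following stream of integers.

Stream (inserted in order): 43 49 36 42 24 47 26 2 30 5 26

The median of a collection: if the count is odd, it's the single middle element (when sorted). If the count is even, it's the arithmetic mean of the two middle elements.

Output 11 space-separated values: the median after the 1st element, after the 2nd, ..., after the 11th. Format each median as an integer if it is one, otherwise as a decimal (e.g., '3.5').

Step 1: insert 43 -> lo=[43] (size 1, max 43) hi=[] (size 0) -> median=43
Step 2: insert 49 -> lo=[43] (size 1, max 43) hi=[49] (size 1, min 49) -> median=46
Step 3: insert 36 -> lo=[36, 43] (size 2, max 43) hi=[49] (size 1, min 49) -> median=43
Step 4: insert 42 -> lo=[36, 42] (size 2, max 42) hi=[43, 49] (size 2, min 43) -> median=42.5
Step 5: insert 24 -> lo=[24, 36, 42] (size 3, max 42) hi=[43, 49] (size 2, min 43) -> median=42
Step 6: insert 47 -> lo=[24, 36, 42] (size 3, max 42) hi=[43, 47, 49] (size 3, min 43) -> median=42.5
Step 7: insert 26 -> lo=[24, 26, 36, 42] (size 4, max 42) hi=[43, 47, 49] (size 3, min 43) -> median=42
Step 8: insert 2 -> lo=[2, 24, 26, 36] (size 4, max 36) hi=[42, 43, 47, 49] (size 4, min 42) -> median=39
Step 9: insert 30 -> lo=[2, 24, 26, 30, 36] (size 5, max 36) hi=[42, 43, 47, 49] (size 4, min 42) -> median=36
Step 10: insert 5 -> lo=[2, 5, 24, 26, 30] (size 5, max 30) hi=[36, 42, 43, 47, 49] (size 5, min 36) -> median=33
Step 11: insert 26 -> lo=[2, 5, 24, 26, 26, 30] (size 6, max 30) hi=[36, 42, 43, 47, 49] (size 5, min 36) -> median=30

Answer: 43 46 43 42.5 42 42.5 42 39 36 33 30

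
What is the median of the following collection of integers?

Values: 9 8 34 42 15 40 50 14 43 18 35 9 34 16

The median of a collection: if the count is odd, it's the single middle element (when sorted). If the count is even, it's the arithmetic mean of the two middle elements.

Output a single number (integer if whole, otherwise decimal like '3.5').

Answer: 26

Derivation:
Step 1: insert 9 -> lo=[9] (size 1, max 9) hi=[] (size 0) -> median=9
Step 2: insert 8 -> lo=[8] (size 1, max 8) hi=[9] (size 1, min 9) -> median=8.5
Step 3: insert 34 -> lo=[8, 9] (size 2, max 9) hi=[34] (size 1, min 34) -> median=9
Step 4: insert 42 -> lo=[8, 9] (size 2, max 9) hi=[34, 42] (size 2, min 34) -> median=21.5
Step 5: insert 15 -> lo=[8, 9, 15] (size 3, max 15) hi=[34, 42] (size 2, min 34) -> median=15
Step 6: insert 40 -> lo=[8, 9, 15] (size 3, max 15) hi=[34, 40, 42] (size 3, min 34) -> median=24.5
Step 7: insert 50 -> lo=[8, 9, 15, 34] (size 4, max 34) hi=[40, 42, 50] (size 3, min 40) -> median=34
Step 8: insert 14 -> lo=[8, 9, 14, 15] (size 4, max 15) hi=[34, 40, 42, 50] (size 4, min 34) -> median=24.5
Step 9: insert 43 -> lo=[8, 9, 14, 15, 34] (size 5, max 34) hi=[40, 42, 43, 50] (size 4, min 40) -> median=34
Step 10: insert 18 -> lo=[8, 9, 14, 15, 18] (size 5, max 18) hi=[34, 40, 42, 43, 50] (size 5, min 34) -> median=26
Step 11: insert 35 -> lo=[8, 9, 14, 15, 18, 34] (size 6, max 34) hi=[35, 40, 42, 43, 50] (size 5, min 35) -> median=34
Step 12: insert 9 -> lo=[8, 9, 9, 14, 15, 18] (size 6, max 18) hi=[34, 35, 40, 42, 43, 50] (size 6, min 34) -> median=26
Step 13: insert 34 -> lo=[8, 9, 9, 14, 15, 18, 34] (size 7, max 34) hi=[34, 35, 40, 42, 43, 50] (size 6, min 34) -> median=34
Step 14: insert 16 -> lo=[8, 9, 9, 14, 15, 16, 18] (size 7, max 18) hi=[34, 34, 35, 40, 42, 43, 50] (size 7, min 34) -> median=26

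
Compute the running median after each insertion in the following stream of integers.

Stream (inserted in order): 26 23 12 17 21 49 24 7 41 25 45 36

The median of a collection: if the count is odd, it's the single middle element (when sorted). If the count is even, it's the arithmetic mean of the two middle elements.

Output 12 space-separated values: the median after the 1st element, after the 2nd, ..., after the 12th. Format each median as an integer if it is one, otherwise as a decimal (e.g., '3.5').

Answer: 26 24.5 23 20 21 22 23 22 23 23.5 24 24.5

Derivation:
Step 1: insert 26 -> lo=[26] (size 1, max 26) hi=[] (size 0) -> median=26
Step 2: insert 23 -> lo=[23] (size 1, max 23) hi=[26] (size 1, min 26) -> median=24.5
Step 3: insert 12 -> lo=[12, 23] (size 2, max 23) hi=[26] (size 1, min 26) -> median=23
Step 4: insert 17 -> lo=[12, 17] (size 2, max 17) hi=[23, 26] (size 2, min 23) -> median=20
Step 5: insert 21 -> lo=[12, 17, 21] (size 3, max 21) hi=[23, 26] (size 2, min 23) -> median=21
Step 6: insert 49 -> lo=[12, 17, 21] (size 3, max 21) hi=[23, 26, 49] (size 3, min 23) -> median=22
Step 7: insert 24 -> lo=[12, 17, 21, 23] (size 4, max 23) hi=[24, 26, 49] (size 3, min 24) -> median=23
Step 8: insert 7 -> lo=[7, 12, 17, 21] (size 4, max 21) hi=[23, 24, 26, 49] (size 4, min 23) -> median=22
Step 9: insert 41 -> lo=[7, 12, 17, 21, 23] (size 5, max 23) hi=[24, 26, 41, 49] (size 4, min 24) -> median=23
Step 10: insert 25 -> lo=[7, 12, 17, 21, 23] (size 5, max 23) hi=[24, 25, 26, 41, 49] (size 5, min 24) -> median=23.5
Step 11: insert 45 -> lo=[7, 12, 17, 21, 23, 24] (size 6, max 24) hi=[25, 26, 41, 45, 49] (size 5, min 25) -> median=24
Step 12: insert 36 -> lo=[7, 12, 17, 21, 23, 24] (size 6, max 24) hi=[25, 26, 36, 41, 45, 49] (size 6, min 25) -> median=24.5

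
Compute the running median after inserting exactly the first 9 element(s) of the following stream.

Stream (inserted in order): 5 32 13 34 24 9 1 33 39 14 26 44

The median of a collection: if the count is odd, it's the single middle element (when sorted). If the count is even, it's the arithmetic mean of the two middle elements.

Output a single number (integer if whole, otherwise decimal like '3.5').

Step 1: insert 5 -> lo=[5] (size 1, max 5) hi=[] (size 0) -> median=5
Step 2: insert 32 -> lo=[5] (size 1, max 5) hi=[32] (size 1, min 32) -> median=18.5
Step 3: insert 13 -> lo=[5, 13] (size 2, max 13) hi=[32] (size 1, min 32) -> median=13
Step 4: insert 34 -> lo=[5, 13] (size 2, max 13) hi=[32, 34] (size 2, min 32) -> median=22.5
Step 5: insert 24 -> lo=[5, 13, 24] (size 3, max 24) hi=[32, 34] (size 2, min 32) -> median=24
Step 6: insert 9 -> lo=[5, 9, 13] (size 3, max 13) hi=[24, 32, 34] (size 3, min 24) -> median=18.5
Step 7: insert 1 -> lo=[1, 5, 9, 13] (size 4, max 13) hi=[24, 32, 34] (size 3, min 24) -> median=13
Step 8: insert 33 -> lo=[1, 5, 9, 13] (size 4, max 13) hi=[24, 32, 33, 34] (size 4, min 24) -> median=18.5
Step 9: insert 39 -> lo=[1, 5, 9, 13, 24] (size 5, max 24) hi=[32, 33, 34, 39] (size 4, min 32) -> median=24

Answer: 24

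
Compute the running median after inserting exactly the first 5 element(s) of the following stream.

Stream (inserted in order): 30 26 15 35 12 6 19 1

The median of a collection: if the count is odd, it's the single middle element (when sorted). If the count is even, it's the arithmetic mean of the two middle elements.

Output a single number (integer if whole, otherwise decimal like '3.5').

Step 1: insert 30 -> lo=[30] (size 1, max 30) hi=[] (size 0) -> median=30
Step 2: insert 26 -> lo=[26] (size 1, max 26) hi=[30] (size 1, min 30) -> median=28
Step 3: insert 15 -> lo=[15, 26] (size 2, max 26) hi=[30] (size 1, min 30) -> median=26
Step 4: insert 35 -> lo=[15, 26] (size 2, max 26) hi=[30, 35] (size 2, min 30) -> median=28
Step 5: insert 12 -> lo=[12, 15, 26] (size 3, max 26) hi=[30, 35] (size 2, min 30) -> median=26

Answer: 26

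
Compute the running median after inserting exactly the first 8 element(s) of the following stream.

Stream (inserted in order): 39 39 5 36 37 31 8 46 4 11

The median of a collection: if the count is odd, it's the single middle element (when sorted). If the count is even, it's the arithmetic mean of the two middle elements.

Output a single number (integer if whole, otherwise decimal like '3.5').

Step 1: insert 39 -> lo=[39] (size 1, max 39) hi=[] (size 0) -> median=39
Step 2: insert 39 -> lo=[39] (size 1, max 39) hi=[39] (size 1, min 39) -> median=39
Step 3: insert 5 -> lo=[5, 39] (size 2, max 39) hi=[39] (size 1, min 39) -> median=39
Step 4: insert 36 -> lo=[5, 36] (size 2, max 36) hi=[39, 39] (size 2, min 39) -> median=37.5
Step 5: insert 37 -> lo=[5, 36, 37] (size 3, max 37) hi=[39, 39] (size 2, min 39) -> median=37
Step 6: insert 31 -> lo=[5, 31, 36] (size 3, max 36) hi=[37, 39, 39] (size 3, min 37) -> median=36.5
Step 7: insert 8 -> lo=[5, 8, 31, 36] (size 4, max 36) hi=[37, 39, 39] (size 3, min 37) -> median=36
Step 8: insert 46 -> lo=[5, 8, 31, 36] (size 4, max 36) hi=[37, 39, 39, 46] (size 4, min 37) -> median=36.5

Answer: 36.5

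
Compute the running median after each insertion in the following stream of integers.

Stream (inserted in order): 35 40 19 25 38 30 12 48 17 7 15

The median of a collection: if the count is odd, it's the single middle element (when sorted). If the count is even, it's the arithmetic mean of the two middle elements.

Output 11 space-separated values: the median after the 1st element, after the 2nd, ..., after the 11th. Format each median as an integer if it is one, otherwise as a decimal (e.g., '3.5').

Step 1: insert 35 -> lo=[35] (size 1, max 35) hi=[] (size 0) -> median=35
Step 2: insert 40 -> lo=[35] (size 1, max 35) hi=[40] (size 1, min 40) -> median=37.5
Step 3: insert 19 -> lo=[19, 35] (size 2, max 35) hi=[40] (size 1, min 40) -> median=35
Step 4: insert 25 -> lo=[19, 25] (size 2, max 25) hi=[35, 40] (size 2, min 35) -> median=30
Step 5: insert 38 -> lo=[19, 25, 35] (size 3, max 35) hi=[38, 40] (size 2, min 38) -> median=35
Step 6: insert 30 -> lo=[19, 25, 30] (size 3, max 30) hi=[35, 38, 40] (size 3, min 35) -> median=32.5
Step 7: insert 12 -> lo=[12, 19, 25, 30] (size 4, max 30) hi=[35, 38, 40] (size 3, min 35) -> median=30
Step 8: insert 48 -> lo=[12, 19, 25, 30] (size 4, max 30) hi=[35, 38, 40, 48] (size 4, min 35) -> median=32.5
Step 9: insert 17 -> lo=[12, 17, 19, 25, 30] (size 5, max 30) hi=[35, 38, 40, 48] (size 4, min 35) -> median=30
Step 10: insert 7 -> lo=[7, 12, 17, 19, 25] (size 5, max 25) hi=[30, 35, 38, 40, 48] (size 5, min 30) -> median=27.5
Step 11: insert 15 -> lo=[7, 12, 15, 17, 19, 25] (size 6, max 25) hi=[30, 35, 38, 40, 48] (size 5, min 30) -> median=25

Answer: 35 37.5 35 30 35 32.5 30 32.5 30 27.5 25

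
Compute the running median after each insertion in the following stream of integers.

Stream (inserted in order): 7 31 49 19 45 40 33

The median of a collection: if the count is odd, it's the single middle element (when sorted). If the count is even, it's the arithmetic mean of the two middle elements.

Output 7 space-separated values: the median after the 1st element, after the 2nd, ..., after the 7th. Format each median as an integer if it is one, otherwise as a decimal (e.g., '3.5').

Answer: 7 19 31 25 31 35.5 33

Derivation:
Step 1: insert 7 -> lo=[7] (size 1, max 7) hi=[] (size 0) -> median=7
Step 2: insert 31 -> lo=[7] (size 1, max 7) hi=[31] (size 1, min 31) -> median=19
Step 3: insert 49 -> lo=[7, 31] (size 2, max 31) hi=[49] (size 1, min 49) -> median=31
Step 4: insert 19 -> lo=[7, 19] (size 2, max 19) hi=[31, 49] (size 2, min 31) -> median=25
Step 5: insert 45 -> lo=[7, 19, 31] (size 3, max 31) hi=[45, 49] (size 2, min 45) -> median=31
Step 6: insert 40 -> lo=[7, 19, 31] (size 3, max 31) hi=[40, 45, 49] (size 3, min 40) -> median=35.5
Step 7: insert 33 -> lo=[7, 19, 31, 33] (size 4, max 33) hi=[40, 45, 49] (size 3, min 40) -> median=33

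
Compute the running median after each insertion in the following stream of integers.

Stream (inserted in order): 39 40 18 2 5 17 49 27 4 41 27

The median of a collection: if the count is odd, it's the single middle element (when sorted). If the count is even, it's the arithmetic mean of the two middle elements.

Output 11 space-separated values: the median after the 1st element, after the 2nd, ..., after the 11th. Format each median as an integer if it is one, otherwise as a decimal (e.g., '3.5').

Step 1: insert 39 -> lo=[39] (size 1, max 39) hi=[] (size 0) -> median=39
Step 2: insert 40 -> lo=[39] (size 1, max 39) hi=[40] (size 1, min 40) -> median=39.5
Step 3: insert 18 -> lo=[18, 39] (size 2, max 39) hi=[40] (size 1, min 40) -> median=39
Step 4: insert 2 -> lo=[2, 18] (size 2, max 18) hi=[39, 40] (size 2, min 39) -> median=28.5
Step 5: insert 5 -> lo=[2, 5, 18] (size 3, max 18) hi=[39, 40] (size 2, min 39) -> median=18
Step 6: insert 17 -> lo=[2, 5, 17] (size 3, max 17) hi=[18, 39, 40] (size 3, min 18) -> median=17.5
Step 7: insert 49 -> lo=[2, 5, 17, 18] (size 4, max 18) hi=[39, 40, 49] (size 3, min 39) -> median=18
Step 8: insert 27 -> lo=[2, 5, 17, 18] (size 4, max 18) hi=[27, 39, 40, 49] (size 4, min 27) -> median=22.5
Step 9: insert 4 -> lo=[2, 4, 5, 17, 18] (size 5, max 18) hi=[27, 39, 40, 49] (size 4, min 27) -> median=18
Step 10: insert 41 -> lo=[2, 4, 5, 17, 18] (size 5, max 18) hi=[27, 39, 40, 41, 49] (size 5, min 27) -> median=22.5
Step 11: insert 27 -> lo=[2, 4, 5, 17, 18, 27] (size 6, max 27) hi=[27, 39, 40, 41, 49] (size 5, min 27) -> median=27

Answer: 39 39.5 39 28.5 18 17.5 18 22.5 18 22.5 27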